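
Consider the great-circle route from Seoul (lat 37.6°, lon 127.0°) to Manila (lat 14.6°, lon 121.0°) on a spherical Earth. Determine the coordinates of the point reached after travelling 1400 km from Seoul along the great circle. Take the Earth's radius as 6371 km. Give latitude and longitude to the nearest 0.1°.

From cos δ = sin φ₁ sin φ₂ + cos φ₁ cos φ₂ cos Δλ, the central angle is δ ≈ 0.412 rad (23.6°). The total great-circle distance is δ·R ≈ 0.412 × 6371 ≈ 2625 km, so the target fraction is f = 1400/2625 ≈ 0.533.
Interpolate at f ≈ 0.533 with slerp weights a = sin((1−f)δ)/sin δ ≈ 0.477, b = sin(fδ)/sin δ ≈ 0.544.
p = a·p₁ + b·p₂ ≈ (-0.499, 0.753, 0.428); φ = arcsin(p_z) ≈ 25.36°, λ = atan2(p_y, p_x) ≈ 123.51°.

≈ lat 25.4°, lon 123.5°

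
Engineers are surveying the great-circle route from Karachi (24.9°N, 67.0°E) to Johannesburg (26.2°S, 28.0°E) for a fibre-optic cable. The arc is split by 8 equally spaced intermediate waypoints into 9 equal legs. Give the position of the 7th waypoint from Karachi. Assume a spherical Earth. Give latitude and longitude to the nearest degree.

≈ (15°S, 37°E)

Write both endpoints as unit vectors p₁, p₂ with components (cos φ cos λ, cos φ sin λ, sin φ).
The central angle between the endpoints is δ = arccos(p₁·p₂) ≈ 1.108 rad (63.5°).
Interpolate at f = 7/9 with slerp weights a = sin((1−f)δ)/sin δ ≈ 0.272, b = sin(fδ)/sin δ ≈ 0.848.
p = a·p₁ + b·p₂ ≈ (0.769, 0.585, -0.260); φ = arcsin(p_z) ≈ -15.06°, λ = atan2(p_y, p_x) ≈ 37.27°.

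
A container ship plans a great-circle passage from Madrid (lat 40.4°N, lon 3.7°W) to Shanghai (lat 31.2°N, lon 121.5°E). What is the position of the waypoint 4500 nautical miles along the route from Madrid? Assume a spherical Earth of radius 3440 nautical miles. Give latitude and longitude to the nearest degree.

≈ lat 44°N, lon 107°E

From cos δ = sin φ₁ sin φ₂ + cos φ₁ cos φ₂ cos Δλ, the central angle is δ ≈ 1.611 rad (92.3°). The total great-circle distance is δ·R ≈ 1.611 × 3440 ≈ 5540 nmi, so the target fraction is f = 4500/5540 ≈ 0.812.
Interpolate at f ≈ 0.812 with slerp weights a = sin((1−f)δ)/sin δ ≈ 0.298, b = sin(fδ)/sin δ ≈ 0.966.
p = a·p₁ + b·p₂ ≈ (-0.205, 0.690, 0.694); φ = arcsin(p_z) ≈ 43.93°, λ = atan2(p_y, p_x) ≈ 106.57°.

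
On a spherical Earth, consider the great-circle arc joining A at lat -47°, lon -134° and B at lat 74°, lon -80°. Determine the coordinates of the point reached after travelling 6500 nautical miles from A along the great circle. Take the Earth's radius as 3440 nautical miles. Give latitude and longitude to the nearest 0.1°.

≈ lat 58.4°, lon -103.9°

Convert each endpoint to a unit vector on the sphere (x = cos φ cos λ, y = cos φ sin λ, z = sin φ).
The central angle between the endpoints is δ = arccos(p₁·p₂) ≈ 2.205 rad (126.3°). The total great-circle distance is δ·R ≈ 2.205 × 3440 ≈ 7585 nmi, so the target fraction is f = 6500/7585 ≈ 0.857.
Interpolate at f ≈ 0.857 with slerp weights a = sin((1−f)δ)/sin δ ≈ 0.385, b = sin(fδ)/sin δ ≈ 1.179.
p = a·p₁ + b·p₂ ≈ (-0.126, -0.509, 0.852); φ = arcsin(p_z) ≈ 58.38°, λ = atan2(p_y, p_x) ≈ -103.91°.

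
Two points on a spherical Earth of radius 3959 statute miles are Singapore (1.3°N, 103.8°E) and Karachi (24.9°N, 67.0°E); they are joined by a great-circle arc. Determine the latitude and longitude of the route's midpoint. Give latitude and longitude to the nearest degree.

≈ 14°N, 86°E

Write both endpoints as unit vectors p₁, p₂ with components (cos φ cos λ, cos φ sin λ, sin φ).
The central angle between the endpoints is δ = arccos(p₁·p₂) ≈ 0.744 rad (42.6°).
Interpolate at f = 1/2 with slerp weights a = sin((1−f)δ)/sin δ ≈ 0.537, b = sin(fδ)/sin δ ≈ 0.537.
p = a·p₁ + b·p₂ ≈ (0.062, 0.969, 0.238); φ = arcsin(p_z) ≈ 13.78°, λ = atan2(p_y, p_x) ≈ 86.33°.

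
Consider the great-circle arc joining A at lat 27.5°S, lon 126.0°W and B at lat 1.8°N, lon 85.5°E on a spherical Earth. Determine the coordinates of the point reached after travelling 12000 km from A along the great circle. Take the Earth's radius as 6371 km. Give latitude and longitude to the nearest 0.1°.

Convert each endpoint to a unit vector on the sphere (x = cos φ cos λ, y = cos φ sin λ, z = sin φ).
The central angle between the endpoints is δ = arccos(p₁·p₂) ≈ 2.450 rad (140.4°). The total great-circle distance is δ·R ≈ 2.450 × 6371 ≈ 15611 km, so the target fraction is f = 12000/15611 ≈ 0.769.
Interpolate at f ≈ 0.769 with slerp weights a = sin((1−f)δ)/sin δ ≈ 0.842, b = sin(fδ)/sin δ ≈ 1.492.
p = a·p₁ + b·p₂ ≈ (-0.322, 0.883, -0.342); φ = arcsin(p_z) ≈ -20.00°, λ = atan2(p_y, p_x) ≈ 110.04°.

≈ lat 20.0°S, lon 110.0°E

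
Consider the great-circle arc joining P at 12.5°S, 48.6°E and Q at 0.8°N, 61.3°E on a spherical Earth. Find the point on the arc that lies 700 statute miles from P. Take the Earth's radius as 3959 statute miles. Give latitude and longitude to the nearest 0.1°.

≈ 5.2°S, 55.7°E

Convert each endpoint to a unit vector on the sphere (x = cos φ cos λ, y = cos φ sin λ, z = sin φ).
The central angle between the endpoints is δ = arccos(p₁·p₂) ≈ 0.320 rad (18.3°). The total great-circle distance is δ·R ≈ 0.320 × 3959 ≈ 1266 mi, so the target fraction is f = 700/1266 ≈ 0.553.
Interpolate at f ≈ 0.553 with slerp weights a = sin((1−f)δ)/sin δ ≈ 0.453, b = sin(fδ)/sin δ ≈ 0.559.
p = a·p₁ + b·p₂ ≈ (0.561, 0.823, -0.090); φ = arcsin(p_z) ≈ -5.18°, λ = atan2(p_y, p_x) ≈ 55.69°.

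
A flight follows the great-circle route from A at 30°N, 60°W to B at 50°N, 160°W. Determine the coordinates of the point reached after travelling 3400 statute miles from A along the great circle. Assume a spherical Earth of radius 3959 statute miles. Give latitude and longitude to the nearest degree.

≈ 55°N, 121°W

Write both endpoints as unit vectors p₁, p₂ with components (cos φ cos λ, cos φ sin λ, sin φ).
The central angle between the endpoints is δ = arccos(p₁·p₂) ≈ 1.280 rad (73.4°). The total great-circle distance is δ·R ≈ 1.280 × 3959 ≈ 5069 mi, so the target fraction is f = 3400/5069 ≈ 0.671.
Interpolate at f ≈ 0.671 with slerp weights a = sin((1−f)δ)/sin δ ≈ 0.427, b = sin(fδ)/sin δ ≈ 0.790.
p = a·p₁ + b·p₂ ≈ (-0.292, -0.494, 0.819); φ = arcsin(p_z) ≈ 54.97°, λ = atan2(p_y, p_x) ≈ -120.62°.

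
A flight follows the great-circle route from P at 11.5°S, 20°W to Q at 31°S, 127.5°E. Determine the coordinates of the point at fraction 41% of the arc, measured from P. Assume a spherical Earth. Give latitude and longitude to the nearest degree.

Write both endpoints as unit vectors p₁, p₂ with components (cos φ cos λ, cos φ sin λ, sin φ).
The central angle between the endpoints is δ = arccos(p₁·p₂) ≈ 2.221 rad (127.3°).
Interpolate at f = 0.41 with slerp weights a = sin((1−f)δ)/sin δ ≈ 1.215, b = sin(fδ)/sin δ ≈ 0.993.
p = a·p₁ + b·p₂ ≈ (0.600, 0.268, -0.754); φ = arcsin(p_z) ≈ -48.89°, λ = atan2(p_y, p_x) ≈ 24.07°.

≈ 49°S, 24°E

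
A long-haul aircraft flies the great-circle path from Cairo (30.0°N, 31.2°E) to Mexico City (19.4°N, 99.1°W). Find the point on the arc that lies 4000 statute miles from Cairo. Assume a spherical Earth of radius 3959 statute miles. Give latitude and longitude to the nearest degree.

≈ 47°N, 43°W

From cos δ = sin φ₁ sin φ₂ + cos φ₁ cos φ₂ cos Δλ, the central angle is δ ≈ 1.941 rad (111.2°). The total great-circle distance is δ·R ≈ 1.941 × 3959 ≈ 7686 mi, so the target fraction is f = 4000/7686 ≈ 0.520.
Interpolate at f ≈ 0.520 with slerp weights a = sin((1−f)δ)/sin δ ≈ 0.861, b = sin(fδ)/sin δ ≈ 0.909.
p = a·p₁ + b·p₂ ≈ (0.502, -0.460, 0.732); φ = arcsin(p_z) ≈ 47.07°, λ = atan2(p_y, p_x) ≈ -42.51°.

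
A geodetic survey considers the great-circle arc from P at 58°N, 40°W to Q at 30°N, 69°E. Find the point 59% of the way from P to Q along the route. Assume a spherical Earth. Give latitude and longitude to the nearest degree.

Convert each endpoint to a unit vector on the sphere (x = cos φ cos λ, y = cos φ sin λ, z = sin φ).
The central angle between the endpoints is δ = arccos(p₁·p₂) ≈ 1.293 rad (74.1°).
Interpolate at f = 0.59 with slerp weights a = sin((1−f)δ)/sin δ ≈ 0.526, b = sin(fδ)/sin δ ≈ 0.718.
p = a·p₁ + b·p₂ ≈ (0.436, 0.402, 0.805); φ = arcsin(p_z) ≈ 53.62°, λ = atan2(p_y, p_x) ≈ 42.64°.

≈ 54°N, 43°E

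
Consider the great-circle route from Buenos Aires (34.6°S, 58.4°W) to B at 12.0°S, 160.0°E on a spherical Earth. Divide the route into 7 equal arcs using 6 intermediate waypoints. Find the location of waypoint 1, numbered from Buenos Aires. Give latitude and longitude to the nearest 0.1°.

≈ 45.6°S, 75.9°W

Write both endpoints as unit vectors p₁, p₂ with components (cos φ cos λ, cos φ sin λ, sin φ).
The central angle between the endpoints is δ = arccos(p₁·p₂) ≈ 2.109 rad (120.9°).
Interpolate at f = 1/7 with slerp weights a = sin((1−f)δ)/sin δ ≈ 1.132, b = sin(fδ)/sin δ ≈ 0.346.
p = a·p₁ + b·p₂ ≈ (0.171, -0.678, -0.715); φ = arcsin(p_z) ≈ -45.63°, λ = atan2(p_y, p_x) ≈ -75.88°.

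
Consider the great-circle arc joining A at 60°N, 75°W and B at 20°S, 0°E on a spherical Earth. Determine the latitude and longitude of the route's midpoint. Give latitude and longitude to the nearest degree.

Write both endpoints as unit vectors p₁, p₂ with components (cos φ cos λ, cos φ sin λ, sin φ).
The central angle between the endpoints is δ = arccos(p₁·p₂) ≈ 1.746 rad (100.1°).
Interpolate at f = 1/2 with slerp weights a = sin((1−f)δ)/sin δ ≈ 0.778, b = sin(fδ)/sin δ ≈ 0.778.
p = a·p₁ + b·p₂ ≈ (0.832, -0.376, 0.408); φ = arcsin(p_z) ≈ 24.07°, λ = atan2(p_y, p_x) ≈ -24.31°.

≈ 24°N, 24°W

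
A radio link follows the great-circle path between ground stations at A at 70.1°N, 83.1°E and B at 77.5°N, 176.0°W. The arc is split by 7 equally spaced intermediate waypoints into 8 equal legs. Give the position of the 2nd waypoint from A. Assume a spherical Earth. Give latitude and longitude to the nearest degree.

Write both endpoints as unit vectors p₁, p₂ with components (cos φ cos λ, cos φ sin λ, sin φ).
The central angle between the endpoints is δ = arccos(p₁·p₂) ≈ 0.442 rad (25.3°).
Interpolate at f = 2/8 with slerp weights a = sin((1−f)δ)/sin δ ≈ 0.761, b = sin(fδ)/sin δ ≈ 0.258.
p = a·p₁ + b·p₂ ≈ (-0.025, 0.253, 0.967); φ = arcsin(p_z) ≈ 75.26°, λ = atan2(p_y, p_x) ≈ 95.54°.

≈ 75°N, 96°E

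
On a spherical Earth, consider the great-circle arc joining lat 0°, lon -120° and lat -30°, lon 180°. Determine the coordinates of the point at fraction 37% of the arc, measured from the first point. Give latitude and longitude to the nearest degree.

Write both endpoints as unit vectors p₁, p₂ with components (cos φ cos λ, cos φ sin λ, sin φ).
The central angle between the endpoints is δ = arccos(p₁·p₂) ≈ 1.123 rad (64.3°).
Interpolate at f = 0.37 with slerp weights a = sin((1−f)δ)/sin δ ≈ 0.721, b = sin(fδ)/sin δ ≈ 0.448.
p = a·p₁ + b·p₂ ≈ (-0.748, -0.624, -0.224); φ = arcsin(p_z) ≈ -12.94°, λ = atan2(p_y, p_x) ≈ -140.16°.

≈ lat -13°, lon -140°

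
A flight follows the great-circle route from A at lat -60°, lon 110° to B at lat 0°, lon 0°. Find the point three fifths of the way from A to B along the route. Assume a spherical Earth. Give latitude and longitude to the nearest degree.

≈ lat -34°, lon 22°

From cos δ = sin φ₁ sin φ₂ + cos φ₁ cos φ₂ cos Δλ, the central angle is δ ≈ 1.743 rad (99.8°).
Interpolate at f = 3/5 with slerp weights a = sin((1−f)δ)/sin δ ≈ 0.652, b = sin(fδ)/sin δ ≈ 0.878.
p = a·p₁ + b·p₂ ≈ (0.767, 0.306, -0.564); φ = arcsin(p_z) ≈ -34.35°, λ = atan2(p_y, p_x) ≈ 21.77°.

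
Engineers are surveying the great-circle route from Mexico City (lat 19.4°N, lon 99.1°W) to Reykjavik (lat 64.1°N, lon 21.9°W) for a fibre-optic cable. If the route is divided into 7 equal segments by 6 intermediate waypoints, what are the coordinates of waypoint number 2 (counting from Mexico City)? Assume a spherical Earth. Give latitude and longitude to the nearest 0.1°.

Write both endpoints as unit vectors p₁, p₂ with components (cos φ cos λ, cos φ sin λ, sin φ).
The central angle between the endpoints is δ = arccos(p₁·p₂) ≈ 1.170 rad (67.0°).
Interpolate at f = 2/7 with slerp weights a = sin((1−f)δ)/sin δ ≈ 0.806, b = sin(fδ)/sin δ ≈ 0.356.
p = a·p₁ + b·p₂ ≈ (0.024, -0.808, 0.588); φ = arcsin(p_z) ≈ 36.03°, λ = atan2(p_y, p_x) ≈ -88.28°.

≈ lat 36.0°N, lon 88.3°W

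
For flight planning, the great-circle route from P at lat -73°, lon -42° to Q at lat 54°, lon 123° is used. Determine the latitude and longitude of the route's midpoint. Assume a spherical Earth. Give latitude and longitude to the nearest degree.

≈ lat -25°, lon 109°

From cos δ = sin φ₁ sin φ₂ + cos φ₁ cos φ₂ cos Δλ, the central angle is δ ≈ 2.792 rad (160.0°).
Interpolate at f = 1/2 with slerp weights a = sin((1−f)δ)/sin δ ≈ 2.879, b = sin(fδ)/sin δ ≈ 2.879.
p = a·p₁ + b·p₂ ≈ (-0.296, 0.856, -0.424); φ = arcsin(p_z) ≈ -25.09°, λ = atan2(p_y, p_x) ≈ 109.08°.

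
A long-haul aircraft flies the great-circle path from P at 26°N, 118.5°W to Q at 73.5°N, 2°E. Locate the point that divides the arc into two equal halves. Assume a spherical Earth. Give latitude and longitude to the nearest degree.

≈ 60°N, 101°W

Write both endpoints as unit vectors p₁, p₂ with components (cos φ cos λ, cos φ sin λ, sin φ).
The central angle between the endpoints is δ = arccos(p₁·p₂) ≈ 1.276 rad (73.1°).
Interpolate at f = 1/2 with slerp weights a = sin((1−f)δ)/sin δ ≈ 0.622, b = sin(fδ)/sin δ ≈ 0.622.
p = a·p₁ + b·p₂ ≈ (-0.090, -0.485, 0.870); φ = arcsin(p_z) ≈ 60.41°, λ = atan2(p_y, p_x) ≈ -100.53°.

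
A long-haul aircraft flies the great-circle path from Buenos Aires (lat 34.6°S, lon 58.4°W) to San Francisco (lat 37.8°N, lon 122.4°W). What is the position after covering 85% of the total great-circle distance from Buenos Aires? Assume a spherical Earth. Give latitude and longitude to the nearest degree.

≈ lat 28°N, lon 111°W

Convert each endpoint to a unit vector on the sphere (x = cos φ cos λ, y = cos φ sin λ, z = sin φ).
The central angle between the endpoints is δ = arccos(p₁·p₂) ≈ 1.634 rad (93.6°).
Interpolate at f = 0.85 with slerp weights a = sin((1−f)δ)/sin δ ≈ 0.243, b = sin(fδ)/sin δ ≈ 0.985.
p = a·p₁ + b·p₂ ≈ (-0.312, -0.828, 0.466); φ = arcsin(p_z) ≈ 27.77°, λ = atan2(p_y, p_x) ≈ -110.67°.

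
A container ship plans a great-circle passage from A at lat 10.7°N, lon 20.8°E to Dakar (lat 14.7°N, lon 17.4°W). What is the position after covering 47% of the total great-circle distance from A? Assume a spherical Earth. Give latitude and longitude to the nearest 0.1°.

≈ lat 13.3°N, lon 3.0°E

Write both endpoints as unit vectors p₁, p₂ with components (cos φ cos λ, cos φ sin λ, sin φ).
The central angle between the endpoints is δ = arccos(p₁·p₂) ≈ 0.653 rad (37.4°).
Interpolate at f = 0.47 with slerp weights a = sin((1−f)δ)/sin δ ≈ 0.558, b = sin(fδ)/sin δ ≈ 0.497.
p = a·p₁ + b·p₂ ≈ (0.972, 0.051, 0.230); φ = arcsin(p_z) ≈ 13.29°, λ = atan2(p_y, p_x) ≈ 3.00°.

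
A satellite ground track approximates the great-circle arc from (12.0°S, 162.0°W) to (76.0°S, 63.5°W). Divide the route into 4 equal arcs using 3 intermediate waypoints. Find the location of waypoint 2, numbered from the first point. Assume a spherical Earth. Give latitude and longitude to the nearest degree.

Convert each endpoint to a unit vector on the sphere (x = cos φ cos λ, y = cos φ sin λ, z = sin φ).
The central angle between the endpoints is δ = arccos(p₁·p₂) ≈ 1.403 rad (80.4°).
Interpolate at f = 2/4 with slerp weights a = sin((1−f)δ)/sin δ ≈ 0.655, b = sin(fδ)/sin δ ≈ 0.655.
p = a·p₁ + b·p₂ ≈ (-0.538, -0.340, -0.771); φ = arcsin(p_z) ≈ -50.47°, λ = atan2(p_y, p_x) ≈ -147.75°.

≈ (50°S, 148°W)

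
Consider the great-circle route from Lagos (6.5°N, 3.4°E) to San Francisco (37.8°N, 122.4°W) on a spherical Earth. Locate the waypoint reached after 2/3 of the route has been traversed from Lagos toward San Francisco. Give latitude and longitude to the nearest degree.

Write both endpoints as unit vectors p₁, p₂ with components (cos φ cos λ, cos φ sin λ, sin φ).
The central angle between the endpoints is δ = arccos(p₁·p₂) ≈ 1.971 rad (112.9°).
Interpolate at f = 2/3 with slerp weights a = sin((1−f)δ)/sin δ ≈ 0.663, b = sin(fδ)/sin δ ≈ 1.050.
p = a·p₁ + b·p₂ ≈ (0.213, -0.662, 0.719); φ = arcsin(p_z) ≈ 45.96°, λ = atan2(p_y, p_x) ≈ -72.14°.

≈ 46°N, 72°W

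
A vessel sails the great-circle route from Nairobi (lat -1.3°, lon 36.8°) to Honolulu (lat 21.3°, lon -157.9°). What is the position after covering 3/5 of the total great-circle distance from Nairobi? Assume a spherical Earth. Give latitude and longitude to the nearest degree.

≈ lat 55°, lon 131°

From cos δ = sin φ₁ sin φ₂ + cos φ₁ cos φ₂ cos Δλ, the central angle is δ ≈ 2.712 rad (155.4°).
Interpolate at f = 3/5 with slerp weights a = sin((1−f)δ)/sin δ ≈ 2.124, b = sin(fδ)/sin δ ≈ 2.398.
p = a·p₁ + b·p₂ ≈ (-0.370, 0.431, 0.823); φ = arcsin(p_z) ≈ 55.38°, λ = atan2(p_y, p_x) ≈ 130.62°.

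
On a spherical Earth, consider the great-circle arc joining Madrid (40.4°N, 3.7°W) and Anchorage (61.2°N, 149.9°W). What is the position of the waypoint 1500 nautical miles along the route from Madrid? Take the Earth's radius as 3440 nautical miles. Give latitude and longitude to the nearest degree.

≈ 64°N, 19°W

Convert each endpoint to a unit vector on the sphere (x = cos φ cos λ, y = cos φ sin λ, z = sin φ).
The central angle between the endpoints is δ = arccos(p₁·p₂) ≈ 1.305 rad (74.7°). The total great-circle distance is δ·R ≈ 1.305 × 3440 ≈ 4488 nmi, so the target fraction is f = 1500/4488 ≈ 0.334.
Interpolate at f ≈ 0.334 with slerp weights a = sin((1−f)δ)/sin δ ≈ 0.791, b = sin(fδ)/sin δ ≈ 0.438.
p = a·p₁ + b·p₂ ≈ (0.419, -0.145, 0.896); φ = arcsin(p_z) ≈ 63.70°, λ = atan2(p_y, p_x) ≈ -19.05°.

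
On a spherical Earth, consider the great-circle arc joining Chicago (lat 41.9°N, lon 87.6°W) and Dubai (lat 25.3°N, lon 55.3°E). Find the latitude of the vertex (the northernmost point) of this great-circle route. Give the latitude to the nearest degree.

The great circle lies in the plane with unit normal n̂ = (p₁ × p₂)/|p₁ × p₂|.
Here n̂_z ≈ +0.419; the vertex latitude is φ_max = arccos|n̂_z| ≈ 65.2°.
Check via Clairaut: cos φ_max = |cos φ₁| · sin C = cos(41.9°)·sin(34.3°) ≈ 0.419, again giving ≈ 65.2°.

≈ 65°N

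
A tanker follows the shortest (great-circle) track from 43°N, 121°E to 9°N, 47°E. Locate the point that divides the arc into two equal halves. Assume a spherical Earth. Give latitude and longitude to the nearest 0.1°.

The haversine formula gives a central angle δ ≈ 1.260 rad (72.2°) between the endpoints.
Interpolate at f = 1/2 with slerp weights a = sin((1−f)δ)/sin δ ≈ 0.619, b = sin(fδ)/sin δ ≈ 0.619.
p = a·p₁ + b·p₂ ≈ (0.184, 0.835, 0.519); φ = arcsin(p_z) ≈ 31.25°, λ = atan2(p_y, p_x) ≈ 77.59°.

≈ 31.3°N, 77.6°E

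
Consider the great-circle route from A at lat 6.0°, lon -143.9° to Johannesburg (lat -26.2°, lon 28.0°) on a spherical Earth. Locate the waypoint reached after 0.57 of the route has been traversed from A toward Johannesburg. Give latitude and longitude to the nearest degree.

≈ lat -69°, lon -69°

The haversine formula gives a central angle δ ≈ 2.764 rad (158.4°) between the endpoints.
Interpolate at f = 0.57 with slerp weights a = sin((1−f)δ)/sin δ ≈ 2.517, b = sin(fδ)/sin δ ≈ 2.713.
p = a·p₁ + b·p₂ ≈ (0.127, -0.332, -0.935); φ = arcsin(p_z) ≈ -69.18°, λ = atan2(p_y, p_x) ≈ -69.14°.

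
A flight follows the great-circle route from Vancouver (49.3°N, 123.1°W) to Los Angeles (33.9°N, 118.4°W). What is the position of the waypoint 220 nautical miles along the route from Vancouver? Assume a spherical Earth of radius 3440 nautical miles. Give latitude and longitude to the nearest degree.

≈ (46°N, 122°W)

Write both endpoints as unit vectors p₁, p₂ with components (cos φ cos λ, cos φ sin λ, sin φ).
The central angle between the endpoints is δ = arccos(p₁·p₂) ≈ 0.276 rad (15.8°). The total great-circle distance is δ·R ≈ 0.276 × 3440 ≈ 948 nmi, so the target fraction is f = 220/948 ≈ 0.232.
Interpolate at f ≈ 0.232 with slerp weights a = sin((1−f)δ)/sin δ ≈ 0.772, b = sin(fδ)/sin δ ≈ 0.235.
p = a·p₁ + b·p₂ ≈ (-0.368, -0.593, 0.716); φ = arcsin(p_z) ≈ 45.74°, λ = atan2(p_y, p_x) ≈ -121.79°.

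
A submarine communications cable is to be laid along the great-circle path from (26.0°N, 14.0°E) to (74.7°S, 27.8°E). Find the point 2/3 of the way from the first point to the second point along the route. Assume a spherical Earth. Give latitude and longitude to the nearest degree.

Convert each endpoint to a unit vector on the sphere (x = cos φ cos λ, y = cos φ sin λ, z = sin φ).
The central angle between the endpoints is δ = arccos(p₁·p₂) ≈ 1.765 rad (101.1°).
Interpolate at f = 2/3 with slerp weights a = sin((1−f)δ)/sin δ ≈ 0.565, b = sin(fδ)/sin δ ≈ 0.941.
p = a·p₁ + b·p₂ ≈ (0.713, 0.239, -0.660); φ = arcsin(p_z) ≈ -41.27°, λ = atan2(p_y, p_x) ≈ 18.52°.

≈ (41°S, 19°E)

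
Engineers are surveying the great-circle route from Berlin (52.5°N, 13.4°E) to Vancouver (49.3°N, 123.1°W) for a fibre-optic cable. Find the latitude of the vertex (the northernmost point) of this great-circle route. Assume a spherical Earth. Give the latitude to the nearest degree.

The great circle lies in the plane with unit normal n̂ = (p₁ × p₂)/|p₁ × p₂|.
Here n̂_z ≈ -0.288; the vertex latitude is φ_max = arccos|n̂_z| ≈ 73.3°.

≈ 73°N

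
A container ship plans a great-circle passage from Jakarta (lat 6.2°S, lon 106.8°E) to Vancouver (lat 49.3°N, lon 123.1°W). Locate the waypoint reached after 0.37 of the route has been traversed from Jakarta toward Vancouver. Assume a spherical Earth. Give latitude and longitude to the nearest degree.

≈ lat 29°N, lon 134°E

Write both endpoints as unit vectors p₁, p₂ with components (cos φ cos λ, cos φ sin λ, sin φ).
The central angle between the endpoints is δ = arccos(p₁·p₂) ≈ 2.094 rad (120.0°).
Interpolate at f = 0.37 with slerp weights a = sin((1−f)δ)/sin δ ≈ 1.118, b = sin(fδ)/sin δ ≈ 0.807.
p = a·p₁ + b·p₂ ≈ (-0.609, 0.623, 0.491); φ = arcsin(p_z) ≈ 29.43°, λ = atan2(p_y, p_x) ≈ 134.34°.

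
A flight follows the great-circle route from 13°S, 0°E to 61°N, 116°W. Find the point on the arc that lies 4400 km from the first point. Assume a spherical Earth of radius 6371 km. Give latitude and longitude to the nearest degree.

Write both endpoints as unit vectors p₁, p₂ with components (cos φ cos λ, cos φ sin λ, sin φ).
The central angle between the endpoints is δ = arccos(p₁·p₂) ≈ 1.986 rad (113.8°). The total great-circle distance is δ·R ≈ 1.986 × 6371 ≈ 12656 km, so the target fraction is f = 4400/12656 ≈ 0.348.
Interpolate at f ≈ 0.348 with slerp weights a = sin((1−f)δ)/sin δ ≈ 1.052, b = sin(fδ)/sin δ ≈ 0.696.
p = a·p₁ + b·p₂ ≈ (0.877, -0.303, 0.372); φ = arcsin(p_z) ≈ 21.86°, λ = atan2(p_y, p_x) ≈ -19.08°.

≈ 22°N, 19°W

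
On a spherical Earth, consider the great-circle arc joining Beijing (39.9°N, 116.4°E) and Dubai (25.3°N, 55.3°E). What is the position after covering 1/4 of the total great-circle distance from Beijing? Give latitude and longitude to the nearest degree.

≈ (39°N, 99°E)

Write both endpoints as unit vectors p₁, p₂ with components (cos φ cos λ, cos φ sin λ, sin φ).
The central angle between the endpoints is δ = arccos(p₁·p₂) ≈ 0.916 rad (52.5°).
Interpolate at f = 1/4 with slerp weights a = sin((1−f)δ)/sin δ ≈ 0.800, b = sin(fδ)/sin δ ≈ 0.286.
p = a·p₁ + b·p₂ ≈ (-0.125, 0.762, 0.635); φ = arcsin(p_z) ≈ 39.43°, λ = atan2(p_y, p_x) ≈ 99.35°.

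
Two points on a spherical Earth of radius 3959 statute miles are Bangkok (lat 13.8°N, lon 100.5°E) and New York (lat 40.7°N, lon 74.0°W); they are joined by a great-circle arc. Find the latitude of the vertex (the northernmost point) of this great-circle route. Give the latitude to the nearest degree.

The great circle lies in the plane with unit normal n̂ = (p₁ × p₂)/|p₁ × p₂|.
Here n̂_z ≈ -0.086; the vertex latitude is φ_max = arccos|n̂_z| ≈ 85.0°.
Check via Clairaut: cos φ_max = |cos φ₁| · sin C = cos(13.8°)·sin(5.1°) ≈ 0.086, again giving ≈ 85.0°.

≈ 85°N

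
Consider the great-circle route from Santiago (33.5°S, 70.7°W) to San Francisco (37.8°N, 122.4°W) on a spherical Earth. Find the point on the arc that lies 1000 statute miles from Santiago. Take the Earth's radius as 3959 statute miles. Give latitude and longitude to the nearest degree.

≈ (22°S, 80°W)

From cos δ = sin φ₁ sin φ₂ + cos φ₁ cos φ₂ cos Δλ, the central angle is δ ≈ 1.501 rad (86.0°). The total great-circle distance is δ·R ≈ 1.501 × 3959 ≈ 5941 mi, so the target fraction is f = 1000/5941 ≈ 0.168.
Interpolate at f ≈ 0.168 with slerp weights a = sin((1−f)δ)/sin δ ≈ 0.951, b = sin(fδ)/sin δ ≈ 0.251.
p = a·p₁ + b·p₂ ≈ (0.156, -0.915, -0.371); φ = arcsin(p_z) ≈ -21.79°, λ = atan2(p_y, p_x) ≈ -80.33°.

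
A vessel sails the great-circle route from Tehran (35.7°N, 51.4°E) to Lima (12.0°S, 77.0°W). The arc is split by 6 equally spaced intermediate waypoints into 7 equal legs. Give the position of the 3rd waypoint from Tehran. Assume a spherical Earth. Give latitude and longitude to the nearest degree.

≈ 30°N, 14°W

The haversine formula gives a central angle δ ≈ 2.233 rad (127.9°) between the endpoints.
Interpolate at f = 3/7 with slerp weights a = sin((1−f)δ)/sin δ ≈ 1.213, b = sin(fδ)/sin δ ≈ 1.036.
p = a·p₁ + b·p₂ ≈ (0.843, -0.218, 0.492); φ = arcsin(p_z) ≈ 29.50°, λ = atan2(p_y, p_x) ≈ -14.49°.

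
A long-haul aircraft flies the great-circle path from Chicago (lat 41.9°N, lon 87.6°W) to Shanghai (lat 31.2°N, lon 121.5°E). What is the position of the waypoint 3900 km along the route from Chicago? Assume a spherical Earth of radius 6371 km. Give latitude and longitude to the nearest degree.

≈ lat 69°N, lon 131°W

Convert each endpoint to a unit vector on the sphere (x = cos φ cos λ, y = cos φ sin λ, z = sin φ).
The central angle between the endpoints is δ = arccos(p₁·p₂) ≈ 1.783 rad (102.1°). The total great-circle distance is δ·R ≈ 1.783 × 6371 ≈ 11358 km, so the target fraction is f = 3900/11358 ≈ 0.343.
Interpolate at f ≈ 0.343 with slerp weights a = sin((1−f)δ)/sin δ ≈ 0.942, b = sin(fδ)/sin δ ≈ 0.588.
p = a·p₁ + b·p₂ ≈ (-0.233, -0.272, 0.934); φ = arcsin(p_z) ≈ 69.01°, λ = atan2(p_y, p_x) ≈ -130.64°.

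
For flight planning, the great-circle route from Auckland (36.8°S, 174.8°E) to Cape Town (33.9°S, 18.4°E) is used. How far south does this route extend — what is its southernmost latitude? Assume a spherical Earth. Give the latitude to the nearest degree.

≈ 74°S

The great circle lies in the plane with unit normal n̂ = (p₁ × p₂)/|p₁ × p₂|.
Here n̂_z ≈ -0.277; the vertex latitude is φ_max = arccos|n̂_z| ≈ 73.9°.
Check via Clairaut: cos φ_max = |cos φ₁| · sin C = cos(36.8°)·sin(159.8°) ≈ 0.277, again giving ≈ 73.9°.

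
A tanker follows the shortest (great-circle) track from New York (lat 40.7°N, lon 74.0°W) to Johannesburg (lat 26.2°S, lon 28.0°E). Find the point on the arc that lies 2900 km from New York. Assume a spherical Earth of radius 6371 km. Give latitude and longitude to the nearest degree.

Convert each endpoint to a unit vector on the sphere (x = cos φ cos λ, y = cos φ sin λ, z = sin φ).
The central angle between the endpoints is δ = arccos(p₁·p₂) ≈ 2.015 rad (115.4°). The total great-circle distance is δ·R ≈ 2.015 × 6371 ≈ 12835 km, so the target fraction is f = 2900/12835 ≈ 0.226.
Interpolate at f ≈ 0.226 with slerp weights a = sin((1−f)δ)/sin δ ≈ 1.107, b = sin(fδ)/sin δ ≈ 0.487.
p = a·p₁ + b·p₂ ≈ (0.617, -0.602, 0.507); φ = arcsin(p_z) ≈ 30.47°, λ = atan2(p_y, p_x) ≈ -44.29°.

≈ lat 30°N, lon 44°W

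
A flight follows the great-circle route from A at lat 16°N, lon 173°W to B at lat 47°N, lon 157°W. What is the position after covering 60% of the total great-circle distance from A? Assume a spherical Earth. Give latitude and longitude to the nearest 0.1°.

From cos δ = sin φ₁ sin φ₂ + cos φ₁ cos φ₂ cos Δλ, the central angle is δ ≈ 0.589 rad (33.7°).
Interpolate at f = 0.60 with slerp weights a = sin((1−f)δ)/sin δ ≈ 0.420, b = sin(fδ)/sin δ ≈ 0.623.
p = a·p₁ + b·p₂ ≈ (-0.792, -0.215, 0.571); φ = arcsin(p_z) ≈ 34.85°, λ = atan2(p_y, p_x) ≈ -164.80°.

≈ lat 34.8°N, lon 164.8°W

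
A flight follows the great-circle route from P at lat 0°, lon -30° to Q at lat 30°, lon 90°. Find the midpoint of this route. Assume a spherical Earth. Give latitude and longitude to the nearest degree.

≈ lat 28°, lon 23°

Convert each endpoint to a unit vector on the sphere (x = cos φ cos λ, y = cos φ sin λ, z = sin φ).
The central angle between the endpoints is δ = arccos(p₁·p₂) ≈ 2.019 rad (115.7°).
Interpolate at f = 1/2 with slerp weights a = sin((1−f)δ)/sin δ ≈ 0.939, b = sin(fδ)/sin δ ≈ 0.939.
p = a·p₁ + b·p₂ ≈ (0.813, 0.344, 0.470); φ = arcsin(p_z) ≈ 28.00°, λ = atan2(p_y, p_x) ≈ 22.91°.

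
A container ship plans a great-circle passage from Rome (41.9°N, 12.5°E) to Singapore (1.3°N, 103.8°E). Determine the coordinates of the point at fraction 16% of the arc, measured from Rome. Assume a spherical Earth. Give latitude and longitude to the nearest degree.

From cos δ = sin φ₁ sin φ₂ + cos φ₁ cos φ₂ cos Δλ, the central angle is δ ≈ 1.573 rad (90.1°).
Interpolate at f = 0.16 with slerp weights a = sin((1−f)δ)/sin δ ≈ 0.969, b = sin(fδ)/sin δ ≈ 0.249.
p = a·p₁ + b·p₂ ≈ (0.645, 0.398, 0.653); φ = arcsin(p_z) ≈ 40.75°, λ = atan2(p_y, p_x) ≈ 31.67°.

≈ 41°N, 32°E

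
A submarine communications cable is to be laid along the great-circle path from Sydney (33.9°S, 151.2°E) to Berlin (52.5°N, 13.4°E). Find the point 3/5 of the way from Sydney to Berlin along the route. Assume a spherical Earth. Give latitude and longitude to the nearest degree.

≈ (34°N, 93°E)

Write both endpoints as unit vectors p₁, p₂ with components (cos φ cos λ, cos φ sin λ, sin φ).
The central angle between the endpoints is δ = arccos(p₁·p₂) ≈ 2.527 rad (144.8°).
Interpolate at f = 3/5 with slerp weights a = sin((1−f)δ)/sin δ ≈ 1.468, b = sin(fδ)/sin δ ≈ 1.731.
p = a·p₁ + b·p₂ ≈ (-0.043, 0.831, 0.554); φ = arcsin(p_z) ≈ 33.65°, λ = atan2(p_y, p_x) ≈ 92.97°.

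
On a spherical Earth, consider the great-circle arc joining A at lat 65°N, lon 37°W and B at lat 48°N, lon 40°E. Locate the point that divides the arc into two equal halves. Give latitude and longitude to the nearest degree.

≈ lat 62°N, lon 12°E

From cos δ = sin φ₁ sin φ₂ + cos φ₁ cos φ₂ cos Δλ, the central angle is δ ≈ 0.742 rad (42.5°).
Interpolate at f = 1/2 with slerp weights a = sin((1−f)δ)/sin δ ≈ 0.536, b = sin(fδ)/sin δ ≈ 0.536.
p = a·p₁ + b·p₂ ≈ (0.456, 0.094, 0.885); φ = arcsin(p_z) ≈ 62.24°, λ = atan2(p_y, p_x) ≈ 11.68°.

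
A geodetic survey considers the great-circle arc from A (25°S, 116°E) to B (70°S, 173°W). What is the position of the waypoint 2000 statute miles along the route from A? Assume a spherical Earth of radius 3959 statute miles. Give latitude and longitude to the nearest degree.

From cos δ = sin φ₁ sin φ₂ + cos φ₁ cos φ₂ cos Δλ, the central angle is δ ≈ 1.049 rad (60.1°). The total great-circle distance is δ·R ≈ 1.049 × 3959 ≈ 4155 mi, so the target fraction is f = 2000/4155 ≈ 0.481.
Interpolate at f ≈ 0.481 with slerp weights a = sin((1−f)δ)/sin δ ≈ 0.597, b = sin(fδ)/sin δ ≈ 0.558.
p = a·p₁ + b·p₂ ≈ (-0.427, 0.463, -0.777); φ = arcsin(p_z) ≈ -50.97°, λ = atan2(p_y, p_x) ≈ 132.65°.

≈ (51°S, 133°E)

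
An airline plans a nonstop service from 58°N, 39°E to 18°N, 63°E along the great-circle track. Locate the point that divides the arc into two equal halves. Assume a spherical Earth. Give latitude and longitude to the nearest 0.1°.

≈ 38.6°N, 54.5°E

Convert each endpoint to a unit vector on the sphere (x = cos φ cos λ, y = cos φ sin λ, z = sin φ).
The central angle between the endpoints is δ = arccos(p₁·p₂) ≈ 0.763 rad (43.7°).
Interpolate at f = 1/2 with slerp weights a = sin((1−f)δ)/sin δ ≈ 0.539, b = sin(fδ)/sin δ ≈ 0.539.
p = a·p₁ + b·p₂ ≈ (0.455, 0.636, 0.623); φ = arcsin(p_z) ≈ 38.56°, λ = atan2(p_y, p_x) ≈ 54.46°.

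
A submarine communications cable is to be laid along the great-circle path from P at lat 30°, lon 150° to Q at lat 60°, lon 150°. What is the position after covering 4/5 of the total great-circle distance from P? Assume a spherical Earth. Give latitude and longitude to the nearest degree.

≈ lat 54°, lon 150°

From cos δ = sin φ₁ sin φ₂ + cos φ₁ cos φ₂ cos Δλ, the central angle is δ ≈ 0.524 rad (30.0°).
Interpolate at f = 4/5 with slerp weights a = sin((1−f)δ)/sin δ ≈ 0.209, b = sin(fδ)/sin δ ≈ 0.813.
p = a·p₁ + b·p₂ ≈ (-0.509, 0.294, 0.809); φ = arcsin(p_z) ≈ 54.00°, λ = atan2(p_y, p_x) ≈ 150.00°.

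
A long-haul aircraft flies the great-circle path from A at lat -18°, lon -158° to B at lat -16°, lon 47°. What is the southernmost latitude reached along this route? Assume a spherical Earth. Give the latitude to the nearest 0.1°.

The great circle lies in the plane with unit normal n̂ = (p₁ × p₂)/|p₁ × p₂|.
Here n̂_z ≈ -0.578; the vertex latitude is φ_max = arccos|n̂_z| ≈ 54.7°.
Check via Clairaut: cos φ_max = |cos φ₁| · sin C = cos(18.0°)·sin(142.6°) ≈ 0.578, again giving ≈ 54.7°.

≈ -54.7°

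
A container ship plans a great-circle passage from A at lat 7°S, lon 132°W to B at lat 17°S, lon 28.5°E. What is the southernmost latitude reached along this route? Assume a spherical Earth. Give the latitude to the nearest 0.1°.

The great circle lies in the plane with unit normal n̂ = (p₁ × p₂)/|p₁ × p₂|.
Here n̂_z ≈ +0.619; the vertex latitude is φ_max = arccos|n̂_z| ≈ 51.8°.
Check via Clairaut: cos φ_max = |cos φ₁| · sin C = cos(7.0°)·sin(141.4°) ≈ 0.619, again giving ≈ 51.8°.

≈ 51.8°S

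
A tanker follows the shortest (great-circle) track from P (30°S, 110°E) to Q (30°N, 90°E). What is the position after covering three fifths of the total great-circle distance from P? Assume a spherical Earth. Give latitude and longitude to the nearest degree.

Convert each endpoint to a unit vector on the sphere (x = cos φ cos λ, y = cos φ sin λ, z = sin φ).
The central angle between the endpoints is δ = arccos(p₁·p₂) ≈ 1.099 rad (62.9°).
Interpolate at f = 3/5 with slerp weights a = sin((1−f)δ)/sin δ ≈ 0.478, b = sin(fδ)/sin δ ≈ 0.688.
p = a·p₁ + b·p₂ ≈ (-0.142, 0.984, 0.105); φ = arcsin(p_z) ≈ 6.03°, λ = atan2(p_y, p_x) ≈ 98.18°.

≈ (6°N, 98°E)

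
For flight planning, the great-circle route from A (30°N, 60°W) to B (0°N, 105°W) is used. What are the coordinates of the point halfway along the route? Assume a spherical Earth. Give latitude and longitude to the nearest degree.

From cos δ = sin φ₁ sin φ₂ + cos φ₁ cos φ₂ cos Δλ, the central angle is δ ≈ 0.912 rad (52.2°).
Interpolate at f = 1/2 with slerp weights a = sin((1−f)δ)/sin δ ≈ 0.557, b = sin(fδ)/sin δ ≈ 0.557.
p = a·p₁ + b·p₂ ≈ (0.097, -0.956, 0.278); φ = arcsin(p_z) ≈ 16.17°, λ = atan2(p_y, p_x) ≈ -84.20°.

≈ (16°N, 84°W)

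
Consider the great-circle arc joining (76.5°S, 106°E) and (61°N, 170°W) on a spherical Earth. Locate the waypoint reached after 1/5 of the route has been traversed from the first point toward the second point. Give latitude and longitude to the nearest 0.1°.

Write both endpoints as unit vectors p₁, p₂ with components (cos φ cos λ, cos φ sin λ, sin φ).
The central angle between the endpoints is δ = arccos(p₁·p₂) ≈ 2.566 rad (147.0°).
Interpolate at f = 1/5 with slerp weights a = sin((1−f)δ)/sin δ ≈ 1.627, b = sin(fδ)/sin δ ≈ 0.901.
p = a·p₁ + b·p₂ ≈ (-0.535, 0.289, -0.794); φ = arcsin(p_z) ≈ -52.54°, λ = atan2(p_y, p_x) ≈ 151.60°.

≈ (52.5°S, 151.6°E)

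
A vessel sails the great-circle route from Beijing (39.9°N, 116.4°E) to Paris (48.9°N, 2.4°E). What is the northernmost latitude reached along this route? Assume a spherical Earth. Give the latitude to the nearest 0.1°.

The great circle lies in the plane with unit normal n̂ = (p₁ × p₂)/|p₁ × p₂|.
Here n̂_z ≈ -0.480; the vertex latitude is φ_max = arccos|n̂_z| ≈ 61.3°.
Check via Clairaut: cos φ_max = |cos φ₁| · sin C = cos(39.9°)·sin(38.7°) ≈ 0.480, again giving ≈ 61.3°.

≈ 61.3°N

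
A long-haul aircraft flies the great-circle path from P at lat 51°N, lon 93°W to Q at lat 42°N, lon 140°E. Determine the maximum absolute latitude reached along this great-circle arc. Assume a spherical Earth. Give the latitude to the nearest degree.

≈ 67°N

The great circle lies in the plane with unit normal n̂ = (p₁ × p₂)/|p₁ × p₂|.
Here n̂_z ≈ -0.385; the vertex latitude is φ_max = arccos|n̂_z| ≈ 67.4°.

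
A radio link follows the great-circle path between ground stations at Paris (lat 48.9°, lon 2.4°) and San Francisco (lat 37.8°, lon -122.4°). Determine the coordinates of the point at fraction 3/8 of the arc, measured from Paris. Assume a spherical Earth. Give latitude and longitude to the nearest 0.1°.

The haversine formula gives a central angle δ ≈ 1.405 rad (80.5°) between the endpoints.
Interpolate at f = 3/8 with slerp weights a = sin((1−f)δ)/sin δ ≈ 0.780, b = sin(fδ)/sin δ ≈ 0.510.
p = a·p₁ + b·p₂ ≈ (0.297, -0.319, 0.900); φ = arcsin(p_z) ≈ 64.20°, λ = atan2(p_y, p_x) ≈ -47.05°.

≈ lat 64.2°, lon -47.0°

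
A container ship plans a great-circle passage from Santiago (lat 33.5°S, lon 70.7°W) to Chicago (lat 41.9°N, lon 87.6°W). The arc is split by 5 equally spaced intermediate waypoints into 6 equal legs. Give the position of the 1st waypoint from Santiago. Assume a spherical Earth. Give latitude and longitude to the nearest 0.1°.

From cos δ = sin φ₁ sin φ₂ + cos φ₁ cos φ₂ cos Δλ, the central angle is δ ≈ 1.344 rad (77.0°).
Interpolate at f = 1/6 with slerp weights a = sin((1−f)δ)/sin δ ≈ 0.924, b = sin(fδ)/sin δ ≈ 0.228.
p = a·p₁ + b·p₂ ≈ (0.262, -0.896, -0.358); φ = arcsin(p_z) ≈ -20.95°, λ = atan2(p_y, p_x) ≈ -73.73°.

≈ lat 21.0°S, lon 73.7°W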